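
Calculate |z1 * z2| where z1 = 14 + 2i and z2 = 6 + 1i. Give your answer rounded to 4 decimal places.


Step 1: |z1| = sqrt(14^2 + 2^2) = sqrt(200)
Step 2: |z2| = sqrt(6^2 + 1^2) = sqrt(37)
Step 3: |z1*z2| = |z1|*|z2| = sqrt(200) * sqrt(37) = sqrt(200 * 37) = sqrt(7400)
Step 4: = 86.0233

86.0233


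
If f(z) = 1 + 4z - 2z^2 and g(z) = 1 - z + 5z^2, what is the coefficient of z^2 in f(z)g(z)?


Step 1: z^2 term in f*g comes from: (1)*(5z^2) + (4z)*(-z) + (-2z^2)*(1)
Step 2: = 5 - 4 - 2
Step 3: = -1

-1


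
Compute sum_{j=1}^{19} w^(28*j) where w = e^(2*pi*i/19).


Step 1: The sum sum_{j=1}^{n} w^(k*j) equals n if n | k, else 0.
Step 2: Here n = 19, k = 28
Step 3: Does n divide k? 19 | 28 -> False
Step 4: Sum = 0

0


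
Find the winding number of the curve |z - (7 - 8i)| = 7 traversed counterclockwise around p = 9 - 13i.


Step 1: Center c = (7, -8), radius = 7
Step 2: |p - c|^2 = 2^2 + (-5)^2 = 29
Step 3: r^2 = 49
Step 4: |p-c| < r so winding number = 1

1


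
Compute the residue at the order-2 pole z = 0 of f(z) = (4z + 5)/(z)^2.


Step 1: Pole of order 2 at z = 0
Step 2: Res = lim d/dz [(z)^2 * f(z)] as z -> 0
Step 3: (z)^2 * f(z) = 4z + 5
Step 4: d/dz[4z + 5] = 4

4


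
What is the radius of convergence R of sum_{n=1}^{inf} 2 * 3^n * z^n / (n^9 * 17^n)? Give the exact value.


Step 1: General term a_n = 2 * 3^n / (n^9 * 17^n)
Step 2: By the root test, |a_n|^(1/n) = 2^(1/n) * 3 / (n^(9/n) * 17) -> 3/17 as n -> infinity (since 2^(1/n) -> 1 and n^(9/n) -> 1)
Step 3: R = 1/lim|a_n|^(1/n) = 17/3

17/3


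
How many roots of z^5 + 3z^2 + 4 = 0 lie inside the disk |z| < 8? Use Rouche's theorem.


Step 1: On |z| = 8 the three terms have sizes |z^5| = 8^5 = 32768, |3z^2| = 3*8^2 = 192, |4| = 4
Step 2: The dominant term is g(z) = z^5; let h(z) = 3z^2 + 4 so f = g + h
Step 3: On |z| = 8: |g| = 32768 and |h| <= 192 + 4 = 196
Step 4: Since 32768 > 196, |h| < |g| on |z| = 8, so by Rouche f has the same number of zeros as g inside |z| < 8
Step 5: g(z) = z^5 has 5 zeros (all at the origin) inside |z| < 8. Answer = 5

5


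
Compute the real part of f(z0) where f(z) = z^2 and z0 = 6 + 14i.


Step 1: z0 = 6 + 14i
Step 2: z0^2 = 6^2 - 14^2 + 168i
Step 3: real part = 36 - 196 = -160

-160


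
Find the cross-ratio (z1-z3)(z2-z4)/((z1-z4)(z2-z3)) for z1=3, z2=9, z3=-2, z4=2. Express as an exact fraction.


Step 1: (z1-z3)(z2-z4) = 5 * 7 = 35
Step 2: (z1-z4)(z2-z3) = 1 * 11 = 11
Step 3: Cross-ratio = 35/11 = 35/11

35/11


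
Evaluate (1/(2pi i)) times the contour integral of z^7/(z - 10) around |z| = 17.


Step 1: f(z) = z^7, a = 10 is inside |z| = 17
Step 2: By Cauchy integral formula: (1/(2pi*i)) * integral = f(a)
Step 3: f(10) = 10^7 = 10000000

10000000


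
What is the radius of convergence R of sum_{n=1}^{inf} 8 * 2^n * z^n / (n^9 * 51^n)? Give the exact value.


Step 1: General term a_n = 8 * 2^n / (n^9 * 51^n)
Step 2: By the root test, |a_n|^(1/n) = 8^(1/n) * 2 / (n^(9/n) * 51) -> 2/51 as n -> infinity (since 8^(1/n) -> 1 and n^(9/n) -> 1)
Step 3: R = 1/lim|a_n|^(1/n) = 51/2

51/2


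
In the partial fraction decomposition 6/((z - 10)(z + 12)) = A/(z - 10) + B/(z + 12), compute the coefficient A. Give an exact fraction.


Step 1: Multiply both sides by (z - 10) and set z = 10
Step 2: A = 6 / (10 + 12)
Step 3: A = 6 / 22
Step 4: A = 3/11

3/11


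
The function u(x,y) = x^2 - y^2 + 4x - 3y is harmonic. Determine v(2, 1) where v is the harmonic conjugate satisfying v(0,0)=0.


Step 1: v_x = -u_y = 2y + 3
Step 2: v_y = u_x = 2x + 4
Step 3: v = 2xy + 3x + 4y + C
Step 4: v(0,0) = 0 => C = 0
Step 5: v(2, 1) = 14

14


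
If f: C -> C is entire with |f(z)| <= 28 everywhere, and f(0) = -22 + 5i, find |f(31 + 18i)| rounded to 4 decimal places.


Step 1: By Liouville's theorem, a bounded entire function is constant.
Step 2: f(z) = f(0) = -22 + 5i for all z.
Step 3: |f(w)| = |-22 + 5i| = sqrt(484 + 25)
Step 4: = 22.561

22.561


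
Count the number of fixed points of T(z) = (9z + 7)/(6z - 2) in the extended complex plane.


Step 1: Fixed points satisfy T(z) = z
Step 2: 6z^2 - 11z - 7 = 0
Step 3: Discriminant = (-11)^2 - 4*6*(-7) = 289
Step 4: Number of fixed points = 2

2


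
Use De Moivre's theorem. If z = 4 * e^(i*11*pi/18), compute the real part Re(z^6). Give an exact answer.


Step 1: By De Moivre's theorem, z^6 = 4^6 * e^(i*6*11*pi/18) = 4096 * (cos(11*pi/3) + i*sin(11*pi/3))
Step 2: |z|^6 = 4^6 = 4096
Step 3: Reduce the angle mod 2*pi: 11*pi/3 - 2*pi = 5*pi/3
Step 4: cos(5*pi/3) = 1/2
Step 5: Re(z^6) = 4096 * 1/2 = 2048

2048


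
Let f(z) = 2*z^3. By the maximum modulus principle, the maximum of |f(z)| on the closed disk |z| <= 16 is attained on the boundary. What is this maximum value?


Step 1: On |z| = 16, |f(z)| = 2 * |z|^3 = 2 * 16^3
Step 2: By maximum modulus principle, maximum is on boundary.
Step 3: Maximum = 2 * 4096 = 8192

8192


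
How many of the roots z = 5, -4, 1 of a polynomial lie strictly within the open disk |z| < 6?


Step 1: Check each root:
  z = 5: |5| = 5 < 6
  z = -4: |-4| = 4 < 6
  z = 1: |1| = 1 < 6
Step 2: Count = 3

3


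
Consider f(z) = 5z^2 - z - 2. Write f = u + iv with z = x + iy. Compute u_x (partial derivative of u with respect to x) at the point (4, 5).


Step 1: f(z) = 5(x+iy)^2 - (x+iy) - 2
Step 2: u = 5(x^2 - y^2) - x - 2
Step 3: u_x = 10x - 1
Step 4: At (4, 5): u_x = 40 - 1 = 39

39


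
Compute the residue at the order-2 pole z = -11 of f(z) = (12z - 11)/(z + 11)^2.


Step 1: Pole of order 2 at z = -11
Step 2: Res = lim d/dz [(z + 11)^2 * f(z)] as z -> -11
Step 3: (z + 11)^2 * f(z) = 12z - 11
Step 4: d/dz[12z - 11] = 12

12


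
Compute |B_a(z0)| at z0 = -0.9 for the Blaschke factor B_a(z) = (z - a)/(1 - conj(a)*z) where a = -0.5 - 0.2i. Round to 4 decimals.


Step 1: Numerator z0 - a = -0.9 - (-0.5 - 0.2i) = -0.4 + 0.2i
Step 2: Denominator 1 - conj(a)*z0 = 1 - (-0.5 + 0.2i)*(-0.9) = 0.55 + 0.18i
Step 3: |z0 - a|^2 = (-0.4)^2 + 0.2^2 = 0.2; |1 - conj(a)*z0|^2 = 0.55^2 + 0.18^2 = 0.3349
Step 4: |B_a(-0.9)| = sqrt(0.2 / 0.3349) = sqrt(0.597193)
Step 5: = 0.7728

0.7728


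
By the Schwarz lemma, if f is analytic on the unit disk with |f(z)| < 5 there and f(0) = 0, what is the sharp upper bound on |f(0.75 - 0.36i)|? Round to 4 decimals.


Step 1: g = f/5 maps D -> D with g(0) = 0, so by the Schwarz lemma |g(z)| <= |z|, i.e. |f(z)| <= 5|z|; this is sharp (f(z) = 5z).
Step 2: |z0|^2 = 0.75^2 + (-0.36)^2 = 0.6921
Step 3: |z0| = sqrt(0.6921) = 0.831925
Step 4: Best bound = 5 * |z0| = 5 * 0.831925 = 4.1596

4.1596


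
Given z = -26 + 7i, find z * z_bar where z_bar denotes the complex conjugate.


Step 1: conj(z) = -26 - 7i
Step 2: z * conj(z) = (-26)^2 + 7^2
Step 3: = 676 + 49 = 725

725


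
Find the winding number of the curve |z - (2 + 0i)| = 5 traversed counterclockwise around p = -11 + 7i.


Step 1: Center c = (2, 0), radius = 5
Step 2: |p - c|^2 = (-13)^2 + 7^2 = 218
Step 3: r^2 = 25
Step 4: |p-c| > r so winding number = 0

0


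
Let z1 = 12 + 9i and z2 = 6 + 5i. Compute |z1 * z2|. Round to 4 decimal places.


Step 1: |z1| = sqrt(12^2 + 9^2) = sqrt(225)
Step 2: |z2| = sqrt(6^2 + 5^2) = sqrt(61)
Step 3: |z1*z2| = |z1|*|z2| = sqrt(225) * sqrt(61) = sqrt(225 * 61) = sqrt(13725)
Step 4: = 117.1537

117.1537


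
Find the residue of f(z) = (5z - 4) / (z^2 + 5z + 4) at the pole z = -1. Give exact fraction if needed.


Step 1: Q(z) = z^2 + 5z + 4 = (z + 1)(z + 4)
Step 2: Q'(z) = 2z + 5
Step 3: Q'(-1) = 3, P(-1) = -9
Step 4: Res = P(-1)/Q'(-1) = -9/3 = -3

-3


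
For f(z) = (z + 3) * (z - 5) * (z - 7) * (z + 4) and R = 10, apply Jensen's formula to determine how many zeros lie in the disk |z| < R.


Jensen's formula: (1/2pi)*integral log|f(Re^it)|dt = log|f(0)| + sum_{|a_k|<R} log(R/|a_k|)
Step 1: f(0) = 3 * (-5) * (-7) * 4 = 420
Step 2: log|f(0)| = log|-3| + log|5| + log|7| + log|-4| = 6.0403
Step 3: Zeros inside |z| < 10: -3, 5, 7, -4
Step 4: Jensen sum = log(10/3) + log(10/5) + log(10/7) + log(10/4) = 3.1701
Step 5: n(R) = number of terms in the Jensen sum = count of zeros inside |z| < 10 = 4

4


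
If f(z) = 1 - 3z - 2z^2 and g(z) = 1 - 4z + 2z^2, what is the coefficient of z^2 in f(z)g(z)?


Step 1: z^2 term in f*g comes from: (1)*(2z^2) + (-3z)*(-4z) + (-2z^2)*(1)
Step 2: = 2 + 12 - 2
Step 3: = 12

12


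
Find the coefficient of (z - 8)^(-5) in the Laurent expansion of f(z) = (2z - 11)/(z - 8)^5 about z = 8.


Step 1: Write the numerator in powers of (z - 8): 2z - 11 = 2(z - 8) + (2*8 - 11) = 2(z - 8) + 5
Step 2: Divide by (z - 8)^5: f(z) = 5(z - 8)^(-5) + 2(z - 8)^(-4)
Step 3: This finite sum is the Laurent series of f about z = 8.
Step 4: Coefficient of (z - 8)^(-5) = 2*8 - 11 = 5

5


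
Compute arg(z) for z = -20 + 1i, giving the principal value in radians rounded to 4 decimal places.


Step 1: z = -20 + 1i
Step 2: arg(z) = atan2(1, -20)
Step 3: arg(z) = 3.0916

3.0916


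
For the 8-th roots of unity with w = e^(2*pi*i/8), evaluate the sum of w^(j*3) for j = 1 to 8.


Step 1: The sum sum_{j=1}^{n} w^(k*j) equals n if n | k, else 0.
Step 2: Here n = 8, k = 3
Step 3: Does n divide k? 8 | 3 -> False
Step 4: Sum = 0

0


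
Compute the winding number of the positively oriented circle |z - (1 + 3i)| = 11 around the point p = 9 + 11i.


Step 1: Center c = (1, 3), radius = 11
Step 2: |p - c|^2 = 8^2 + 8^2 = 128
Step 3: r^2 = 121
Step 4: |p-c| > r so winding number = 0

0


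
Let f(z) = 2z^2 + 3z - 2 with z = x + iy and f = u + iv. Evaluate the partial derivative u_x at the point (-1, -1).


Step 1: f(z) = 2(x+iy)^2 + 3(x+iy) - 2
Step 2: u = 2(x^2 - y^2) + 3x - 2
Step 3: u_x = 4x + 3
Step 4: At (-1, -1): u_x = -4 + 3 = -1

-1


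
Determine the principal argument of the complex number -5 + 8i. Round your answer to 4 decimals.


Step 1: z = -5 + 8i
Step 2: arg(z) = atan2(8, -5)
Step 3: arg(z) = 2.1294

2.1294


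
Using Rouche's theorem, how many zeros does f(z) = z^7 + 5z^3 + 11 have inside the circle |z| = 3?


Step 1: On |z| = 3 the three terms have sizes |z^7| = 3^7 = 2187, |5z^3| = 5*3^3 = 135, |11| = 11
Step 2: The dominant term is g(z) = z^7; let h(z) = 5z^3 + 11 so f = g + h
Step 3: On |z| = 3: |g| = 2187 and |h| <= 135 + 11 = 146
Step 4: Since 2187 > 146, |h| < |g| on |z| = 3, so by Rouche f has the same number of zeros as g inside |z| < 3
Step 5: g(z) = z^7 has 7 zeros (all at the origin) inside |z| < 3. Answer = 7

7


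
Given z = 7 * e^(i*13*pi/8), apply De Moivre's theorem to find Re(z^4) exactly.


Step 1: By De Moivre's theorem, z^4 = 7^4 * e^(i*4*13*pi/8) = 2401 * (cos(13*pi/2) + i*sin(13*pi/2))
Step 2: |z|^4 = 7^4 = 2401
Step 3: Reduce the angle mod 2*pi: 13*pi/2 - 6*pi = pi/2
Step 4: cos(pi/2) = 0
Step 5: Re(z^4) = 2401 * 0 = 0

0


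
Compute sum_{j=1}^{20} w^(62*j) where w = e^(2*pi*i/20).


Step 1: The sum sum_{j=1}^{n} w^(k*j) equals n if n | k, else 0.
Step 2: Here n = 20, k = 62
Step 3: Does n divide k? 20 | 62 -> False
Step 4: Sum = 0

0


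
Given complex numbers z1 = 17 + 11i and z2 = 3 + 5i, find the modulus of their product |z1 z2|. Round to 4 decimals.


Step 1: |z1| = sqrt(17^2 + 11^2) = sqrt(410)
Step 2: |z2| = sqrt(3^2 + 5^2) = sqrt(34)
Step 3: |z1*z2| = |z1|*|z2| = sqrt(410) * sqrt(34) = sqrt(410 * 34) = sqrt(13940)
Step 4: = 118.0678

118.0678


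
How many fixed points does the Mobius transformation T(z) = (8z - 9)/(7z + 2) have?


Step 1: Fixed points satisfy T(z) = z
Step 2: 7z^2 - 6z + 9 = 0
Step 3: Discriminant = (-6)^2 - 4*7*9 = -216
Step 4: Number of fixed points = 2

2


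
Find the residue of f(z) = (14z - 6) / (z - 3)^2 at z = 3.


Step 1: Pole of order 2 at z = 3
Step 2: Res = lim d/dz [(z - 3)^2 * f(z)] as z -> 3
Step 3: (z - 3)^2 * f(z) = 14z - 6
Step 4: d/dz[14z - 6] = 14

14


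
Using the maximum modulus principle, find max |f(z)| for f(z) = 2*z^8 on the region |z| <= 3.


Step 1: On |z| = 3, |f(z)| = 2 * |z|^8 = 2 * 3^8
Step 2: By maximum modulus principle, maximum is on boundary.
Step 3: Maximum = 2 * 6561 = 13122

13122


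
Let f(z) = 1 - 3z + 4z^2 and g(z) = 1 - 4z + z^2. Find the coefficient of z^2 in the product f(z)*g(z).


Step 1: z^2 term in f*g comes from: (1)*(z^2) + (-3z)*(-4z) + (4z^2)*(1)
Step 2: = 1 + 12 + 4
Step 3: = 17

17


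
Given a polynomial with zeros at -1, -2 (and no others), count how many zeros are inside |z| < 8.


Step 1: Check each root:
  z = -1: |-1| = 1 < 8
  z = -2: |-2| = 2 < 8
Step 2: Count = 2

2


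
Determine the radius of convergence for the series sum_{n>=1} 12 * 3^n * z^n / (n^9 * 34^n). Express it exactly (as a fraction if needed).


Step 1: General term a_n = 12 * 3^n / (n^9 * 34^n)
Step 2: By the root test, |a_n|^(1/n) = 12^(1/n) * 3 / (n^(9/n) * 34) -> 3/34 as n -> infinity (since 12^(1/n) -> 1 and n^(9/n) -> 1)
Step 3: R = 1/lim|a_n|^(1/n) = 34/3

34/3


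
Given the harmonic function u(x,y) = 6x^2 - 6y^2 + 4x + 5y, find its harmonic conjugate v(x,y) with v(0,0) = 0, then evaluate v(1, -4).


Step 1: v_x = -u_y = 12y - 5
Step 2: v_y = u_x = 12x + 4
Step 3: v = 12xy - 5x + 4y + C
Step 4: v(0,0) = 0 => C = 0
Step 5: v(1, -4) = -69

-69


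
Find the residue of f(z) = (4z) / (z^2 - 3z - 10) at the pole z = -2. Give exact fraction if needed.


Step 1: Q(z) = z^2 - 3z - 10 = (z + 2)(z - 5)
Step 2: Q'(z) = 2z - 3
Step 3: Q'(-2) = -7, P(-2) = -8
Step 4: Res = P(-2)/Q'(-2) = -8/(-7) = 8/7

8/7


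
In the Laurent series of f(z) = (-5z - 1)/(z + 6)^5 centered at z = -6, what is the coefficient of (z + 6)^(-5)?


Step 1: Write the numerator in powers of (z + 6): -5z - 1 = -5(z + 6) + (-5*(-6) - 1) = -5(z + 6) + 29
Step 2: Divide by (z + 6)^5: f(z) = 29(z + 6)^(-5) - 5(z + 6)^(-4)
Step 3: This finite sum is the Laurent series of f about z = -6.
Step 4: Coefficient of (z + 6)^(-5) = -5*(-6) - 1 = 29

29


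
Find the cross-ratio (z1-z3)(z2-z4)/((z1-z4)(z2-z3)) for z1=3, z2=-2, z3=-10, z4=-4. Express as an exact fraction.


Step 1: (z1-z3)(z2-z4) = 13 * 2 = 26
Step 2: (z1-z4)(z2-z3) = 7 * 8 = 56
Step 3: Cross-ratio = 26/56 = 13/28

13/28


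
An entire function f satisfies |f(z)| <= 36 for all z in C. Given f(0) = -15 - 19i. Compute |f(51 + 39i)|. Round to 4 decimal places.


Step 1: By Liouville's theorem, a bounded entire function is constant.
Step 2: f(z) = f(0) = -15 - 19i for all z.
Step 3: |f(w)| = |-15 - 19i| = sqrt(225 + 361)
Step 4: = 24.2074

24.2074


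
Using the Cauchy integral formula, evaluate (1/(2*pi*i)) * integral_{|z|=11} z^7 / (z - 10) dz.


Step 1: f(z) = z^7, a = 10 is inside |z| = 11
Step 2: By Cauchy integral formula: (1/(2pi*i)) * integral = f(a)
Step 3: f(10) = 10^7 = 10000000

10000000


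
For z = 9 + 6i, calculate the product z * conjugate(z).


Step 1: conj(z) = 9 - 6i
Step 2: z * conj(z) = 9^2 + 6^2
Step 3: = 81 + 36 = 117

117


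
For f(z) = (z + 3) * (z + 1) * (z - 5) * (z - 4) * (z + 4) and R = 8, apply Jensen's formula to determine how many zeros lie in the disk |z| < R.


Jensen's formula: (1/2pi)*integral log|f(Re^it)|dt = log|f(0)| + sum_{|a_k|<R} log(R/|a_k|)
Step 1: f(0) = 3 * 1 * (-5) * (-4) * 4 = 240
Step 2: log|f(0)| = log|-3| + log|-1| + log|5| + log|4| + log|-4| = 5.4806
Step 3: Zeros inside |z| < 8: -3, -1, 5, 4, -4
Step 4: Jensen sum = log(8/3) + log(8/1) + log(8/5) + log(8/4) + log(8/4) = 4.9166
Step 5: n(R) = number of terms in the Jensen sum = count of zeros inside |z| < 8 = 5

5


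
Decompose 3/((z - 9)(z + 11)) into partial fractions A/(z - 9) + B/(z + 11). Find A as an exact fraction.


Step 1: Multiply both sides by (z - 9) and set z = 9
Step 2: A = 3 / (9 + 11)
Step 3: A = 3 / 20
Step 4: A = 3/20

3/20


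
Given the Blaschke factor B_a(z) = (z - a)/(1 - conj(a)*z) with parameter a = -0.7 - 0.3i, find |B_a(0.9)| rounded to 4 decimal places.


Step 1: Numerator z0 - a = 0.9 - (-0.7 - 0.3i) = 1.6 + 0.3i
Step 2: Denominator 1 - conj(a)*z0 = 1 - (-0.7 + 0.3i)*0.9 = 1.63 - 0.27i
Step 3: |z0 - a|^2 = 1.6^2 + 0.3^2 = 2.65; |1 - conj(a)*z0|^2 = 1.63^2 + (-0.27)^2 = 2.7298
Step 4: |B_a(0.9)| = sqrt(2.65 / 2.7298) = sqrt(0.970767)
Step 5: = 0.9853

0.9853


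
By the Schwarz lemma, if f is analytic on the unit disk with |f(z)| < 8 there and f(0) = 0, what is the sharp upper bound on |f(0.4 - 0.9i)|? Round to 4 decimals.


Step 1: g = f/8 maps D -> D with g(0) = 0, so by the Schwarz lemma |g(z)| <= |z|, i.e. |f(z)| <= 8|z|; this is sharp (f(z) = 8z).
Step 2: |z0|^2 = 0.4^2 + (-0.9)^2 = 0.97
Step 3: |z0| = sqrt(0.97) = 0.984886
Step 4: Best bound = 8 * |z0| = 8 * 0.984886 = 7.8791

7.8791


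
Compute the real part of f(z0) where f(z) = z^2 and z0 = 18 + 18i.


Step 1: z0 = 18 + 18i
Step 2: z0^2 = 18^2 - 18^2 + 648i
Step 3: real part = 324 - 324 = 0

0


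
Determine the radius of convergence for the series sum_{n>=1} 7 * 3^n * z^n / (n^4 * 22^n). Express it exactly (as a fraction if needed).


Step 1: General term a_n = 7 * 3^n / (n^4 * 22^n)
Step 2: By the root test, |a_n|^(1/n) = 7^(1/n) * 3 / (n^(4/n) * 22) -> 3/22 as n -> infinity (since 7^(1/n) -> 1 and n^(4/n) -> 1)
Step 3: R = 1/lim|a_n|^(1/n) = 22/3

22/3


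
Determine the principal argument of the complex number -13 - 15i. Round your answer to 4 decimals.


Step 1: z = -13 - 15i
Step 2: arg(z) = atan2(-15, -13)
Step 3: arg(z) = -2.2849

-2.2849


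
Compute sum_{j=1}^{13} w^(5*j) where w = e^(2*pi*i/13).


Step 1: The sum sum_{j=1}^{n} w^(k*j) equals n if n | k, else 0.
Step 2: Here n = 13, k = 5
Step 3: Does n divide k? 13 | 5 -> False
Step 4: Sum = 0

0


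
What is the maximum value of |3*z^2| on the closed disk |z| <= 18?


Step 1: On |z| = 18, |f(z)| = 3 * |z|^2 = 3 * 18^2
Step 2: By maximum modulus principle, maximum is on boundary.
Step 3: Maximum = 3 * 324 = 972

972


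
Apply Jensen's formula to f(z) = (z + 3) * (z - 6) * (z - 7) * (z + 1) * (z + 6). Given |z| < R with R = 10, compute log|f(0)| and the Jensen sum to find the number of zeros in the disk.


Jensen's formula: (1/2pi)*integral log|f(Re^it)|dt = log|f(0)| + sum_{|a_k|<R} log(R/|a_k|)
Step 1: f(0) = 3 * (-6) * (-7) * 1 * 6 = 756
Step 2: log|f(0)| = log|-3| + log|6| + log|7| + log|-1| + log|-6| = 6.628
Step 3: Zeros inside |z| < 10: -3, 6, 7, -1, -6
Step 4: Jensen sum = log(10/3) + log(10/6) + log(10/7) + log(10/1) + log(10/6) = 4.8849
Step 5: n(R) = number of terms in the Jensen sum = count of zeros inside |z| < 10 = 5

5


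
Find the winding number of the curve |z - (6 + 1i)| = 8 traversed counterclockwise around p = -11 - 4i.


Step 1: Center c = (6, 1), radius = 8
Step 2: |p - c|^2 = (-17)^2 + (-5)^2 = 314
Step 3: r^2 = 64
Step 4: |p-c| > r so winding number = 0

0


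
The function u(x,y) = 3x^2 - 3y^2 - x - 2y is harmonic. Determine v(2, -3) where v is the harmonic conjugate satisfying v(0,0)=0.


Step 1: v_x = -u_y = 6y + 2
Step 2: v_y = u_x = 6x - 1
Step 3: v = 6xy + 2x - y + C
Step 4: v(0,0) = 0 => C = 0
Step 5: v(2, -3) = -29

-29


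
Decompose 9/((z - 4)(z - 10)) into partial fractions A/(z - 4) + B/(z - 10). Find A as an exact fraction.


Step 1: Multiply both sides by (z - 4) and set z = 4
Step 2: A = 9 / (4 - 10)
Step 3: A = 9 / (-6)
Step 4: A = -3/2

-3/2


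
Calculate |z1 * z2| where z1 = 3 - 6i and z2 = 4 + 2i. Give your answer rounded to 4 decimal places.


Step 1: |z1| = sqrt(3^2 + (-6)^2) = sqrt(45)
Step 2: |z2| = sqrt(4^2 + 2^2) = sqrt(20)
Step 3: |z1*z2| = |z1|*|z2| = sqrt(45) * sqrt(20) = sqrt(45 * 20) = sqrt(900)
Step 4: = 30.0

30.0


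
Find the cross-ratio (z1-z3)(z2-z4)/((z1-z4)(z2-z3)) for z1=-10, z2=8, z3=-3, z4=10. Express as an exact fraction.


Step 1: (z1-z3)(z2-z4) = (-7) * (-2) = 14
Step 2: (z1-z4)(z2-z3) = (-20) * 11 = -220
Step 3: Cross-ratio = -14/220 = -7/110

-7/110


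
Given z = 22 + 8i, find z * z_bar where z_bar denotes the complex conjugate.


Step 1: conj(z) = 22 - 8i
Step 2: z * conj(z) = 22^2 + 8^2
Step 3: = 484 + 64 = 548

548


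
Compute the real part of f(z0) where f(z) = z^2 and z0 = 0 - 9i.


Step 1: z0 = 0 - 9i
Step 2: z0^2 = 0^2 - (-9)^2 + 0i
Step 3: real part = 0 - 81 = -81

-81


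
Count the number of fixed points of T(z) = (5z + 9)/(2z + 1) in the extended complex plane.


Step 1: Fixed points satisfy T(z) = z
Step 2: 2z^2 - 4z - 9 = 0
Step 3: Discriminant = (-4)^2 - 4*2*(-9) = 88
Step 4: Number of fixed points = 2

2


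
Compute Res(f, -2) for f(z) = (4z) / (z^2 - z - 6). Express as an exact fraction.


Step 1: Q(z) = z^2 - z - 6 = (z + 2)(z - 3)
Step 2: Q'(z) = 2z - 1
Step 3: Q'(-2) = -5, P(-2) = -8
Step 4: Res = P(-2)/Q'(-2) = -8/(-5) = 8/5

8/5


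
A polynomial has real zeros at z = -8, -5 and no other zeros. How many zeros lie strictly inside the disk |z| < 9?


Step 1: Check each root:
  z = -8: |-8| = 8 < 9
  z = -5: |-5| = 5 < 9
Step 2: Count = 2

2


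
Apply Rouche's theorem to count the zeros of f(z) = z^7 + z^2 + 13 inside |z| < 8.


Step 1: On |z| = 8 the three terms have sizes |z^7| = 8^7 = 2097152, |z^2| = 8^2 = 64, |13| = 13
Step 2: The dominant term is g(z) = z^7; let h(z) = z^2 + 13 so f = g + h
Step 3: On |z| = 8: |g| = 2097152 and |h| <= 64 + 13 = 77
Step 4: Since 2097152 > 77, |h| < |g| on |z| = 8, so by Rouche f has the same number of zeros as g inside |z| < 8
Step 5: g(z) = z^7 has 7 zeros (all at the origin) inside |z| < 8. Answer = 7

7


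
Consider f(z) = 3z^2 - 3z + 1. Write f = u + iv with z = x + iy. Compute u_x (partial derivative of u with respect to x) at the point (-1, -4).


Step 1: f(z) = 3(x+iy)^2 - 3(x+iy) + 1
Step 2: u = 3(x^2 - y^2) - 3x + 1
Step 3: u_x = 6x - 3
Step 4: At (-1, -4): u_x = -6 - 3 = -9

-9


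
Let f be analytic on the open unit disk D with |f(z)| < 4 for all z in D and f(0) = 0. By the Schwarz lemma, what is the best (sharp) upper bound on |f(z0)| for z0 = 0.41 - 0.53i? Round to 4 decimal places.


Step 1: g = f/4 maps D -> D with g(0) = 0, so by the Schwarz lemma |g(z)| <= |z|, i.e. |f(z)| <= 4|z|; this is sharp (f(z) = 4z).
Step 2: |z0|^2 = 0.41^2 + (-0.53)^2 = 0.449
Step 3: |z0| = sqrt(0.449) = 0.670075
Step 4: Best bound = 4 * |z0| = 4 * 0.670075 = 2.6803

2.6803


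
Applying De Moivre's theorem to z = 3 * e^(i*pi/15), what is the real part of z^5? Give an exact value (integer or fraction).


Step 1: By De Moivre's theorem, z^5 = 3^5 * e^(i*5*pi/15) = 243 * (cos(pi/3) + i*sin(pi/3))
Step 2: |z|^5 = 3^5 = 243
Step 3: The angle pi/3 already lies in [0, 2*pi)
Step 4: cos(pi/3) = 1/2
Step 5: Re(z^5) = 243 * 1/2 = 243/2

243/2


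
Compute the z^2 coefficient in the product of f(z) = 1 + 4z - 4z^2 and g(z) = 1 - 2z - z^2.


Step 1: z^2 term in f*g comes from: (1)*(-z^2) + (4z)*(-2z) + (-4z^2)*(1)
Step 2: = -1 - 8 - 4
Step 3: = -13

-13


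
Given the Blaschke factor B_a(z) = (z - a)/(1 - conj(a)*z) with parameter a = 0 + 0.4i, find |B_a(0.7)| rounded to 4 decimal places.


Step 1: Numerator z0 - a = 0.7 - (0 + 0.4i) = 0.7 - 0.4i
Step 2: Denominator 1 - conj(a)*z0 = 1 - (0 - 0.4i)*0.7 = 1 + 0.28i
Step 3: |z0 - a|^2 = 0.7^2 + (-0.4)^2 = 0.65; |1 - conj(a)*z0|^2 = 1^2 + 0.28^2 = 1.0784
Step 4: |B_a(0.7)| = sqrt(0.65 / 1.0784) = sqrt(0.602745)
Step 5: = 0.7764

0.7764


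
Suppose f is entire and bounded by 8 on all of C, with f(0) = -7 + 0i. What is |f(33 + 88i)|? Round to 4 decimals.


Step 1: By Liouville's theorem, a bounded entire function is constant.
Step 2: f(z) = f(0) = -7 + 0i for all z.
Step 3: |f(w)| = |-7 + 0i| = sqrt(49 + 0)
Step 4: = 7.0

7.0


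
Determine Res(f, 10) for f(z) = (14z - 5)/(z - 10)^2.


Step 1: Pole of order 2 at z = 10
Step 2: Res = lim d/dz [(z - 10)^2 * f(z)] as z -> 10
Step 3: (z - 10)^2 * f(z) = 14z - 5
Step 4: d/dz[14z - 5] = 14

14


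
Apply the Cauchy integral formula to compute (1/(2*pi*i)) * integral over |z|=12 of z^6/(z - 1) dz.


Step 1: f(z) = z^6, a = 1 is inside |z| = 12
Step 2: By Cauchy integral formula: (1/(2pi*i)) * integral = f(a)
Step 3: f(1) = 1^6 = 1

1


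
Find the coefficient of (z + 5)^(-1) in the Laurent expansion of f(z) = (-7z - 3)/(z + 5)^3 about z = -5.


Step 1: Write the numerator in powers of (z + 5): -7z - 3 = -7(z + 5) + (-7*(-5) - 3) = -7(z + 5) + 32
Step 2: Divide by (z + 5)^3: f(z) = 32(z + 5)^(-3) - 7(z + 5)^(-2)
Step 3: This finite sum is the Laurent series of f about z = -5.
Step 4: Only the powers -3 and -2 appear, so the coefficient of (z + 5)^(-1) = 0

0


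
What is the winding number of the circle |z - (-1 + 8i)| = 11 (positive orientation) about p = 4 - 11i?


Step 1: Center c = (-1, 8), radius = 11
Step 2: |p - c|^2 = 5^2 + (-19)^2 = 386
Step 3: r^2 = 121
Step 4: |p-c| > r so winding number = 0

0


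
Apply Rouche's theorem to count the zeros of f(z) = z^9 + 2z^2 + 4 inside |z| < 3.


Step 1: On |z| = 3 the three terms have sizes |z^9| = 3^9 = 19683, |2z^2| = 2*3^2 = 18, |4| = 4
Step 2: The dominant term is g(z) = z^9; let h(z) = 2z^2 + 4 so f = g + h
Step 3: On |z| = 3: |g| = 19683 and |h| <= 18 + 4 = 22
Step 4: Since 19683 > 22, |h| < |g| on |z| = 3, so by Rouche f has the same number of zeros as g inside |z| < 3
Step 5: g(z) = z^9 has 9 zeros (all at the origin) inside |z| < 3. Answer = 9

9


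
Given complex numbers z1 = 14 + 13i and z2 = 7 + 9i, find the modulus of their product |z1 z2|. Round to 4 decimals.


Step 1: |z1| = sqrt(14^2 + 13^2) = sqrt(365)
Step 2: |z2| = sqrt(7^2 + 9^2) = sqrt(130)
Step 3: |z1*z2| = |z1|*|z2| = sqrt(365) * sqrt(130) = sqrt(365 * 130) = sqrt(47450)
Step 4: = 217.8302

217.8302


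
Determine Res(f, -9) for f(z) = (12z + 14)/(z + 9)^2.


Step 1: Pole of order 2 at z = -9
Step 2: Res = lim d/dz [(z + 9)^2 * f(z)] as z -> -9
Step 3: (z + 9)^2 * f(z) = 12z + 14
Step 4: d/dz[12z + 14] = 12

12


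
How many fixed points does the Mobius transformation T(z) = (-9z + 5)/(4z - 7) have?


Step 1: Fixed points satisfy T(z) = z
Step 2: 4z^2 + 2z - 5 = 0
Step 3: Discriminant = 2^2 - 4*4*(-5) = 84
Step 4: Number of fixed points = 2

2


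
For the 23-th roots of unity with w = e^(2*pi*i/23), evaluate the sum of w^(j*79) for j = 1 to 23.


Step 1: The sum sum_{j=1}^{n} w^(k*j) equals n if n | k, else 0.
Step 2: Here n = 23, k = 79
Step 3: Does n divide k? 23 | 79 -> False
Step 4: Sum = 0

0


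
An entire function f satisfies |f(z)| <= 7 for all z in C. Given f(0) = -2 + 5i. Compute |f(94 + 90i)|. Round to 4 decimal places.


Step 1: By Liouville's theorem, a bounded entire function is constant.
Step 2: f(z) = f(0) = -2 + 5i for all z.
Step 3: |f(w)| = |-2 + 5i| = sqrt(4 + 25)
Step 4: = 5.3852

5.3852


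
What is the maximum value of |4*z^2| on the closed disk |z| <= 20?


Step 1: On |z| = 20, |f(z)| = 4 * |z|^2 = 4 * 20^2
Step 2: By maximum modulus principle, maximum is on boundary.
Step 3: Maximum = 4 * 400 = 1600

1600


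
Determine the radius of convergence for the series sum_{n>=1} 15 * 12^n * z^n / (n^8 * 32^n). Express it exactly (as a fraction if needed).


Step 1: General term a_n = 15 * 12^n / (n^8 * 32^n)
Step 2: By the root test, |a_n|^(1/n) = 15^(1/n) * 12 / (n^(8/n) * 32) -> 12/32 as n -> infinity (since 15^(1/n) -> 1 and n^(8/n) -> 1)
Step 3: R = 1/lim|a_n|^(1/n) = 32/12 = 8/3

8/3


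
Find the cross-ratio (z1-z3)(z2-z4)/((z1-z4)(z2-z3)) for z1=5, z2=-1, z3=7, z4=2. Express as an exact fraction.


Step 1: (z1-z3)(z2-z4) = (-2) * (-3) = 6
Step 2: (z1-z4)(z2-z3) = 3 * (-8) = -24
Step 3: Cross-ratio = -6/24 = -1/4

-1/4


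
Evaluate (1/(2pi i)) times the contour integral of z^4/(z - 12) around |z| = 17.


Step 1: f(z) = z^4, a = 12 is inside |z| = 17
Step 2: By Cauchy integral formula: (1/(2pi*i)) * integral = f(a)
Step 3: f(12) = 12^4 = 20736

20736


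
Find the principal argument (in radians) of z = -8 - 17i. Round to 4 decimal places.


Step 1: z = -8 - 17i
Step 2: arg(z) = atan2(-17, -8)
Step 3: arg(z) = -2.0106

-2.0106


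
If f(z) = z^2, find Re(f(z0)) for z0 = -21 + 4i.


Step 1: z0 = -21 + 4i
Step 2: z0^2 = (-21)^2 - 4^2 - 168i
Step 3: real part = 441 - 16 = 425

425


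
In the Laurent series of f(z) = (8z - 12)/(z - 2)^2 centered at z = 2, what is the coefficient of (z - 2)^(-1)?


Step 1: Write the numerator in powers of (z - 2): 8z - 12 = 8(z - 2) + (8*2 - 12) = 8(z - 2) + 4
Step 2: Divide by (z - 2)^2: f(z) = 4(z - 2)^(-2) + 8(z - 2)^(-1)
Step 3: This finite sum is the Laurent series of f about z = 2.
Step 4: Coefficient of (z - 2)^(-1) = coefficient of (z - 2) in the re-centred numerator = 8

8


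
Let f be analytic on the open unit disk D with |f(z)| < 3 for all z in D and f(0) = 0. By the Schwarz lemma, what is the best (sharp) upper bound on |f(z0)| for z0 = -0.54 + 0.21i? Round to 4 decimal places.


Step 1: g = f/3 maps D -> D with g(0) = 0, so by the Schwarz lemma |g(z)| <= |z|, i.e. |f(z)| <= 3|z|; this is sharp (f(z) = 3z).
Step 2: |z0|^2 = (-0.54)^2 + 0.21^2 = 0.3357
Step 3: |z0| = sqrt(0.3357) = 0.579396
Step 4: Best bound = 3 * |z0| = 3 * 0.579396 = 1.7382

1.7382


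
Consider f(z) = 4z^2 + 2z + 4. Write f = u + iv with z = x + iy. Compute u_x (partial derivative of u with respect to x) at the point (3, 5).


Step 1: f(z) = 4(x+iy)^2 + 2(x+iy) + 4
Step 2: u = 4(x^2 - y^2) + 2x + 4
Step 3: u_x = 8x + 2
Step 4: At (3, 5): u_x = 24 + 2 = 26

26


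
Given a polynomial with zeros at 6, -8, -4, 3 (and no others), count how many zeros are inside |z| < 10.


Step 1: Check each root:
  z = 6: |6| = 6 < 10
  z = -8: |-8| = 8 < 10
  z = -4: |-4| = 4 < 10
  z = 3: |3| = 3 < 10
Step 2: Count = 4

4


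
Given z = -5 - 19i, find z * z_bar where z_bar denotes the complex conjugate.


Step 1: conj(z) = -5 + 19i
Step 2: z * conj(z) = (-5)^2 + (-19)^2
Step 3: = 25 + 361 = 386

386


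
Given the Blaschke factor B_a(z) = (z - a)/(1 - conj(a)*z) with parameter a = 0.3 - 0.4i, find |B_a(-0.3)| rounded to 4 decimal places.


Step 1: Numerator z0 - a = -0.3 - (0.3 - 0.4i) = -0.6 + 0.4i
Step 2: Denominator 1 - conj(a)*z0 = 1 - (0.3 + 0.4i)*(-0.3) = 1.09 + 0.12i
Step 3: |z0 - a|^2 = (-0.6)^2 + 0.4^2 = 0.52; |1 - conj(a)*z0|^2 = 1.09^2 + 0.12^2 = 1.2025
Step 4: |B_a(-0.3)| = sqrt(0.52 / 1.2025) = sqrt(0.432432)
Step 5: = 0.6576

0.6576


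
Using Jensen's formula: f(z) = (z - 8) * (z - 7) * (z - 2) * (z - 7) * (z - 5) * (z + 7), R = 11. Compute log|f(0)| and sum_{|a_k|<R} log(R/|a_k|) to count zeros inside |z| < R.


Jensen's formula: (1/2pi)*integral log|f(Re^it)|dt = log|f(0)| + sum_{|a_k|<R} log(R/|a_k|)
Step 1: f(0) = (-8) * (-7) * (-2) * (-7) * (-5) * 7 = -27440
Step 2: log|f(0)| = log|8| + log|7| + log|2| + log|7| + log|5| + log|-7| = 10.2198
Step 3: Zeros inside |z| < 11: 8, 7, 2, 7, 5, -7
Step 4: Jensen sum = log(11/8) + log(11/7) + log(11/2) + log(11/7) + log(11/5) + log(11/7) = 4.1676
Step 5: n(R) = number of terms in the Jensen sum = count of zeros inside |z| < 11 = 6

6


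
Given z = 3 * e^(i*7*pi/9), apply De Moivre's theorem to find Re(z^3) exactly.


Step 1: By De Moivre's theorem, z^3 = 3^3 * e^(i*3*7*pi/9) = 27 * (cos(7*pi/3) + i*sin(7*pi/3))
Step 2: |z|^3 = 3^3 = 27
Step 3: Reduce the angle mod 2*pi: 7*pi/3 - 2*pi = pi/3
Step 4: cos(pi/3) = 1/2
Step 5: Re(z^3) = 27 * 1/2 = 27/2

27/2


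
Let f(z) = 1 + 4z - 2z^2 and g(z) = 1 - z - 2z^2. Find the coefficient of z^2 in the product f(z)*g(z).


Step 1: z^2 term in f*g comes from: (1)*(-2z^2) + (4z)*(-z) + (-2z^2)*(1)
Step 2: = -2 - 4 - 2
Step 3: = -8

-8


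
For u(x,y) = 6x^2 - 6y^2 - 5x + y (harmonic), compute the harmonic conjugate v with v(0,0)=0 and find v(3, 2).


Step 1: v_x = -u_y = 12y - 1
Step 2: v_y = u_x = 12x - 5
Step 3: v = 12xy - x - 5y + C
Step 4: v(0,0) = 0 => C = 0
Step 5: v(3, 2) = 59

59


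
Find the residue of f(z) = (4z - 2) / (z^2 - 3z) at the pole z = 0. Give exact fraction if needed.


Step 1: Q(z) = z^2 - 3z = (z)(z - 3)
Step 2: Q'(z) = 2z - 3
Step 3: Q'(0) = -3, P(0) = -2
Step 4: Res = P(0)/Q'(0) = -2/(-3) = 2/3

2/3


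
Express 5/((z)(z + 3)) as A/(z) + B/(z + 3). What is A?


Step 1: Multiply both sides by (z) and set z = 0
Step 2: A = 5 / (0 + 3)
Step 3: A = 5 / 3
Step 4: A = 5/3

5/3


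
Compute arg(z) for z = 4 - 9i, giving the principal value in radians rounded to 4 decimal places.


Step 1: z = 4 - 9i
Step 2: arg(z) = atan2(-9, 4)
Step 3: arg(z) = -1.1526

-1.1526


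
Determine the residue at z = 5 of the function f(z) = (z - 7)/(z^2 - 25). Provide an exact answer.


Step 1: Q(z) = z^2 - 25 = (z - 5)(z + 5)
Step 2: Q'(z) = 2z
Step 3: Q'(5) = 10, P(5) = -2
Step 4: Res = P(5)/Q'(5) = -2/10 = -1/5

-1/5


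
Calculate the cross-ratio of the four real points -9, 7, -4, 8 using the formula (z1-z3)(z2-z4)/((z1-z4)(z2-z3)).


Step 1: (z1-z3)(z2-z4) = (-5) * (-1) = 5
Step 2: (z1-z4)(z2-z3) = (-17) * 11 = -187
Step 3: Cross-ratio = -5/187 = -5/187

-5/187


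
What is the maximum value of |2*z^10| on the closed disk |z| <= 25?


Step 1: On |z| = 25, |f(z)| = 2 * |z|^10 = 2 * 25^10
Step 2: By maximum modulus principle, maximum is on boundary.
Step 3: Maximum = 2 * 95367431640625 = 190734863281250

190734863281250


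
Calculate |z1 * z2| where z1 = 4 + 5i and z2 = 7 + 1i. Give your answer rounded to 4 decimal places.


Step 1: |z1| = sqrt(4^2 + 5^2) = sqrt(41)
Step 2: |z2| = sqrt(7^2 + 1^2) = sqrt(50)
Step 3: |z1*z2| = |z1|*|z2| = sqrt(41) * sqrt(50) = sqrt(41 * 50) = sqrt(2050)
Step 4: = 45.2769

45.2769


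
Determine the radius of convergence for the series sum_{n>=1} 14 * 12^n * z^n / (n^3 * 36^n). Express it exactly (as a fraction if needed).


Step 1: General term a_n = 14 * 12^n / (n^3 * 36^n)
Step 2: By the root test, |a_n|^(1/n) = 14^(1/n) * 12 / (n^(3/n) * 36) -> 12/36 as n -> infinity (since 14^(1/n) -> 1 and n^(3/n) -> 1)
Step 3: R = 1/lim|a_n|^(1/n) = 36/12 = 3

3


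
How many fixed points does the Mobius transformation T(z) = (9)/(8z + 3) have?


Step 1: Fixed points satisfy T(z) = z
Step 2: 8z^2 + 3z - 9 = 0
Step 3: Discriminant = 3^2 - 4*8*(-9) = 297
Step 4: Number of fixed points = 2

2


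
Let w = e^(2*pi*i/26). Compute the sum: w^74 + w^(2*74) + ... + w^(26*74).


Step 1: The sum sum_{j=1}^{n} w^(k*j) equals n if n | k, else 0.
Step 2: Here n = 26, k = 74
Step 3: Does n divide k? 26 | 74 -> False
Step 4: Sum = 0

0


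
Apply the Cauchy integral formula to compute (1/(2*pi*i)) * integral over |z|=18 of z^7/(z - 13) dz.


Step 1: f(z) = z^7, a = 13 is inside |z| = 18
Step 2: By Cauchy integral formula: (1/(2pi*i)) * integral = f(a)
Step 3: f(13) = 13^7 = 62748517

62748517


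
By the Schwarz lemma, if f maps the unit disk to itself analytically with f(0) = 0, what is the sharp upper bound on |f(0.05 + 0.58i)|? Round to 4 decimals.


Step 1: Schwarz lemma: if f: D -> D is analytic with f(0) = 0, then |f(z)| <= |z| for all z in D, and this is sharp (f(z) = z).
Step 2: |z0|^2 = 0.05^2 + 0.58^2 = 0.3389
Step 3: |z0| = sqrt(0.3389) = 0.582151
Step 4: Best bound = |z0| = 0.5822

0.5822


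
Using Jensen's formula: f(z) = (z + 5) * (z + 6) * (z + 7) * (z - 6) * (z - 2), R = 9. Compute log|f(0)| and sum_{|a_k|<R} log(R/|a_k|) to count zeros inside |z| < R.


Jensen's formula: (1/2pi)*integral log|f(Re^it)|dt = log|f(0)| + sum_{|a_k|<R} log(R/|a_k|)
Step 1: f(0) = 5 * 6 * 7 * (-6) * (-2) = 2520
Step 2: log|f(0)| = log|-5| + log|-6| + log|-7| + log|6| + log|2| = 7.832
Step 3: Zeros inside |z| < 9: -5, -6, -7, 6, 2
Step 4: Jensen sum = log(9/5) + log(9/6) + log(9/7) + log(9/6) + log(9/2) = 3.1541
Step 5: n(R) = number of terms in the Jensen sum = count of zeros inside |z| < 9 = 5

5


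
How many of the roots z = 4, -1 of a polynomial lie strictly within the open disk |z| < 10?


Step 1: Check each root:
  z = 4: |4| = 4 < 10
  z = -1: |-1| = 1 < 10
Step 2: Count = 2

2


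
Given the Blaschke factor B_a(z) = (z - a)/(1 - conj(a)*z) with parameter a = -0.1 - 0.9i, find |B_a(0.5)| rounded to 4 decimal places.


Step 1: Numerator z0 - a = 0.5 - (-0.1 - 0.9i) = 0.6 + 0.9i
Step 2: Denominator 1 - conj(a)*z0 = 1 - (-0.1 + 0.9i)*0.5 = 1.05 - 0.45i
Step 3: |z0 - a|^2 = 0.6^2 + 0.9^2 = 1.17; |1 - conj(a)*z0|^2 = 1.05^2 + (-0.45)^2 = 1.305
Step 4: |B_a(0.5)| = sqrt(1.17 / 1.305) = sqrt(0.896552)
Step 5: = 0.9469

0.9469


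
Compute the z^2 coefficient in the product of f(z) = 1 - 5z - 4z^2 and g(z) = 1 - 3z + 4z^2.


Step 1: z^2 term in f*g comes from: (1)*(4z^2) + (-5z)*(-3z) + (-4z^2)*(1)
Step 2: = 4 + 15 - 4
Step 3: = 15

15


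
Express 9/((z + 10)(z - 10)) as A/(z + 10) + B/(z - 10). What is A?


Step 1: Multiply both sides by (z + 10) and set z = -10
Step 2: A = 9 / (-10 - 10)
Step 3: A = 9 / (-20)
Step 4: A = -9/20

-9/20


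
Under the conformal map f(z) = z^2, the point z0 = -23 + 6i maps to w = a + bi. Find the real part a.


Step 1: z0 = -23 + 6i
Step 2: z0^2 = (-23)^2 - 6^2 - 276i
Step 3: real part = 529 - 36 = 493

493


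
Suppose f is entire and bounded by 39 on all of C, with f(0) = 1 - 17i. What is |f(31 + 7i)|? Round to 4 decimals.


Step 1: By Liouville's theorem, a bounded entire function is constant.
Step 2: f(z) = f(0) = 1 - 17i for all z.
Step 3: |f(w)| = |1 - 17i| = sqrt(1 + 289)
Step 4: = 17.0294

17.0294


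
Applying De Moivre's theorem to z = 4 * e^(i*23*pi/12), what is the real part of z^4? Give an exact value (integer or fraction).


Step 1: By De Moivre's theorem, z^4 = 4^4 * e^(i*4*23*pi/12) = 256 * (cos(23*pi/3) + i*sin(23*pi/3))
Step 2: |z|^4 = 4^4 = 256
Step 3: Reduce the angle mod 2*pi: 23*pi/3 - 6*pi = 5*pi/3
Step 4: cos(5*pi/3) = 1/2
Step 5: Re(z^4) = 256 * 1/2 = 128

128


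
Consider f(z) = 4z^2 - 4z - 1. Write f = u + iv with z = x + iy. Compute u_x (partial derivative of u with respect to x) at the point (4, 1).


Step 1: f(z) = 4(x+iy)^2 - 4(x+iy) - 1
Step 2: u = 4(x^2 - y^2) - 4x - 1
Step 3: u_x = 8x - 4
Step 4: At (4, 1): u_x = 32 - 4 = 28

28


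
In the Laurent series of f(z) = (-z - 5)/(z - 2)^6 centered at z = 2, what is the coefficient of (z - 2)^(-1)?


Step 1: Write the numerator in powers of (z - 2): -z - 5 = -(z - 2) + (-1*2 - 5) = -(z - 2) - 7
Step 2: Divide by (z - 2)^6: f(z) = -7(z - 2)^(-6) - (z - 2)^(-5)
Step 3: This finite sum is the Laurent series of f about z = 2.
Step 4: Only the powers -6 and -5 appear, so the coefficient of (z - 2)^(-1) = 0

0


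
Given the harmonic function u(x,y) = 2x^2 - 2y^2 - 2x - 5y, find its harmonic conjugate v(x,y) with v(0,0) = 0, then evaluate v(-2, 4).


Step 1: v_x = -u_y = 4y + 5
Step 2: v_y = u_x = 4x - 2
Step 3: v = 4xy + 5x - 2y + C
Step 4: v(0,0) = 0 => C = 0
Step 5: v(-2, 4) = -50

-50


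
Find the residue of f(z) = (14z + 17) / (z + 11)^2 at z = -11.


Step 1: Pole of order 2 at z = -11
Step 2: Res = lim d/dz [(z + 11)^2 * f(z)] as z -> -11
Step 3: (z + 11)^2 * f(z) = 14z + 17
Step 4: d/dz[14z + 17] = 14

14


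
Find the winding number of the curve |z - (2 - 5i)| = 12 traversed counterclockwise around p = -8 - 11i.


Step 1: Center c = (2, -5), radius = 12
Step 2: |p - c|^2 = (-10)^2 + (-6)^2 = 136
Step 3: r^2 = 144
Step 4: |p-c| < r so winding number = 1

1


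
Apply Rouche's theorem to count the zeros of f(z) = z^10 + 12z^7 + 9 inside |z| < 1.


Step 1: On |z| = 1 the three terms have sizes |z^10| = 1^10 = 1, |12z^7| = 12*1^7 = 12, |9| = 9
Step 2: The dominant term is g(z) = 12z^7; let h(z) = z^10 + 9 so f = g + h
Step 3: On |z| = 1: |g| = 12 and |h| <= 1 + 9 = 10
Step 4: Since 12 > 10, |h| < |g| on |z| = 1, so by Rouche f has the same number of zeros as g inside |z| < 1
Step 5: g(z) = 12z^7 has 7 zeros (at the origin, multiplicity 7) inside |z| < 1. Answer = 7

7


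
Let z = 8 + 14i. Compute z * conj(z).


Step 1: conj(z) = 8 - 14i
Step 2: z * conj(z) = 8^2 + 14^2
Step 3: = 64 + 196 = 260

260


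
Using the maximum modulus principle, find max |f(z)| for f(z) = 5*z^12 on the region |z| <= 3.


Step 1: On |z| = 3, |f(z)| = 5 * |z|^12 = 5 * 3^12
Step 2: By maximum modulus principle, maximum is on boundary.
Step 3: Maximum = 5 * 531441 = 2657205

2657205


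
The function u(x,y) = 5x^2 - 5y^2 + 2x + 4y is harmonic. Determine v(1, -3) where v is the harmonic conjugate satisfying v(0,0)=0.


Step 1: v_x = -u_y = 10y - 4
Step 2: v_y = u_x = 10x + 2
Step 3: v = 10xy - 4x + 2y + C
Step 4: v(0,0) = 0 => C = 0
Step 5: v(1, -3) = -40

-40
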